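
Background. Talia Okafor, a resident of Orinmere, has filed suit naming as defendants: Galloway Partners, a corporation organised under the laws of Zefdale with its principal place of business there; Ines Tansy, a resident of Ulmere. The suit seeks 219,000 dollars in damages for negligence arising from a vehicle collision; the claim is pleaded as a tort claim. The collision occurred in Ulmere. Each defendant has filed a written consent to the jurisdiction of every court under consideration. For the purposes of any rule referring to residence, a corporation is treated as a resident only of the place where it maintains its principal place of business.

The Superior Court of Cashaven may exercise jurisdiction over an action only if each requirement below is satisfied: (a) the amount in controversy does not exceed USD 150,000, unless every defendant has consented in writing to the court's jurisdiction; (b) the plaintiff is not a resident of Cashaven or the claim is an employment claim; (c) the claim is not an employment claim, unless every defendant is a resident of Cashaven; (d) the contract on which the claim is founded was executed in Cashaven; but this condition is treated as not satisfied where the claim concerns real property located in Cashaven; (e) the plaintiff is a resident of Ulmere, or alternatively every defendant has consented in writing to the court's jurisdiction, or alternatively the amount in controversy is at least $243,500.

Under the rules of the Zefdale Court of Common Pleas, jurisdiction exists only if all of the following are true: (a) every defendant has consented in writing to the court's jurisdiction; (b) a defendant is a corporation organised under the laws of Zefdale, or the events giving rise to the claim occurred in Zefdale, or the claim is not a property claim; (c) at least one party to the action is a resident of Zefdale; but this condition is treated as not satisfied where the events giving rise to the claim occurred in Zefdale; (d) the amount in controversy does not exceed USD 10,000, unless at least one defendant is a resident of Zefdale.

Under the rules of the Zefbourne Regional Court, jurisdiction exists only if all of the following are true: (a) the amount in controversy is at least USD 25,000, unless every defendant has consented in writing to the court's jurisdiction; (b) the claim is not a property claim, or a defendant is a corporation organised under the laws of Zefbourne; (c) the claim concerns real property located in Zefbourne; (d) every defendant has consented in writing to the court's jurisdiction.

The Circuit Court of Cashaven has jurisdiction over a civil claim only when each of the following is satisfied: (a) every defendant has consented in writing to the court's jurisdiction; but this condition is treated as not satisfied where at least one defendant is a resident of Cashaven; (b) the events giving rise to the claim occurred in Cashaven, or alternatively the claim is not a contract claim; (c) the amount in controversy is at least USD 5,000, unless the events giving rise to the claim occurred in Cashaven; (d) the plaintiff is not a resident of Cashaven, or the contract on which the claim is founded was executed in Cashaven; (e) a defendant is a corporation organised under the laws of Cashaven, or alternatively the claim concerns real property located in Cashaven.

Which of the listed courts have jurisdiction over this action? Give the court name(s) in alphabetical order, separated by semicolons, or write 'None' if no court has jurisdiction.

the Zefdale Court of Common Pleas

The Superior Court of Cashaven:
  (a) The amount in controversy is USD 219,000, above the $150,000 ceiling. However, every defendant has filed written consent, so the 'unless' proviso supplies this condition. Satisfied.
  (b) The plaintiff resides in Orinmere, which is not Cashaven, so one alternative holds. Met.
  (c) The claim is a tort claim, not an employment claim. Satisfied.
  (d) No contract (and hence no place of execution) is alleged. Fails.
  (e) Every defendant has filed written consent, so this disjunct is met. Met.
  → No jurisdiction.
The Zefdale Court of Common Pleas:
  (a) Every defendant has filed written consent. Met.
  (b) Galloway Partners is organised under the laws of Zefdale, so one alternative holds. Condition met.
  (c) Galloway Partners resides in Zefdale. The carve-out does not apply: the operative events occurred in Ulmere, not Zefdale. Condition met.
  (d) The amount in controversy is 219,000 dollars, above the USD 10,000 ceiling. However, Galloway Partners resides in Zefdale, so the 'unless' proviso supplies this condition. Condition met.
  → All conditions met; jurisdiction exists.
The Zefbourne Regional Court:
  (a) The amount in controversy is $219,000, which meets the USD 25,000 floor. Met.
  (b) The claim is a tort claim, not a property claim, which satisfies one of the alternatives. Satisfied.
  (c) The claim does not concern real property. Condition not met.
  (d) Every defendant has filed written consent. Condition met.
  → At least one condition fails; no jurisdiction.
The Circuit Court of Cashaven:
  (a) Every defendant has filed written consent. And the carve-out is inapplicable — no defendant resides in Cashaven (they reside in Zefdale, Ulmere). Satisfied.
  (b) The claim is a tort claim, not a contract claim, which satisfies one of the alternatives. Condition met.
  (c) The amount in controversy is USD 219,000, which meets the $5,000 floor. Satisfied.
  (d) The plaintiff resides in Orinmere, which is not Cashaven — that alternative is enough. Met.
  (e) The corporate defendant(s) are organised in Zefdale, not Cashaven; the claim does not concern real property — none of the alternatives is met. Fails.
  → Not every requirement is met — no jurisdiction.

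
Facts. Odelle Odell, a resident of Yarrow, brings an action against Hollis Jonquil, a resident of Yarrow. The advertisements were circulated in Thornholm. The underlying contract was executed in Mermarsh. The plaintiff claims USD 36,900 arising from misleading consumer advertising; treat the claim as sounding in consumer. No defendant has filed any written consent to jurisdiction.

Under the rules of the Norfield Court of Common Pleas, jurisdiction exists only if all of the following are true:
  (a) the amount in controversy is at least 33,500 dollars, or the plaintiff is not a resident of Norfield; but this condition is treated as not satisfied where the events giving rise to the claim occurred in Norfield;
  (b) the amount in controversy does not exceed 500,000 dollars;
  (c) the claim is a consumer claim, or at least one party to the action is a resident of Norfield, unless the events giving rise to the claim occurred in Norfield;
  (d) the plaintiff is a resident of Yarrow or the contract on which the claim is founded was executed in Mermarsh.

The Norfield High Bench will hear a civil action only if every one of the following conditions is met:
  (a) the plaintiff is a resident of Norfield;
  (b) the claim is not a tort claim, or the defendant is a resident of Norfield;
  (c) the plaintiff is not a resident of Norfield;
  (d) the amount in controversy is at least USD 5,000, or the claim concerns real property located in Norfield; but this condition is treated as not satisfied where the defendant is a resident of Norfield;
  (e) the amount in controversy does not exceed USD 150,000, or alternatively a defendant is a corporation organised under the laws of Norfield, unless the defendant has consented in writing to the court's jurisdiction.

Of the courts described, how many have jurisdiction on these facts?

1

The Norfield Court of Common Pleas:
  (a) The amount in controversy is 36,900 dollars, which meets the 33,500 dollars floor, so this disjunct is met. The carve-out does not apply: the operative events occurred in Thornholm, not Norfield. Condition met.
  (b) The amount in controversy is USD 36,900, within the $500,000 ceiling. Met.
  (c) The claim is a consumer claim, so this disjunct is met. Met.
  (d) The plaintiff resides in Yarrow, which satisfies one of the alternatives. Met.
  → Every requirement is satisfied — jurisdiction.
The Norfield High Bench:
  (a) The plaintiff resides in Yarrow, not Norfield. Not met.
  (b) The claim is a consumer claim, not a tort claim, which satisfies one of the alternatives. Condition met.
  (c) The plaintiff resides in Yarrow, which is not Norfield. Condition met.
  (d) The amount in controversy is 36,900 dollars, which meets the $5,000 floor — that alternative is enough. The exception is not triggered, since the defendant resides in Yarrow, not Norfield. Met.
  (e) The amount in controversy is $36,900, within the 150,000 dollars ceiling, so one alternative holds. Met.
  → Not every requirement is met — no jurisdiction.
Courts with jurisdiction: the Norfield Court of Common Pleas — 1 in total.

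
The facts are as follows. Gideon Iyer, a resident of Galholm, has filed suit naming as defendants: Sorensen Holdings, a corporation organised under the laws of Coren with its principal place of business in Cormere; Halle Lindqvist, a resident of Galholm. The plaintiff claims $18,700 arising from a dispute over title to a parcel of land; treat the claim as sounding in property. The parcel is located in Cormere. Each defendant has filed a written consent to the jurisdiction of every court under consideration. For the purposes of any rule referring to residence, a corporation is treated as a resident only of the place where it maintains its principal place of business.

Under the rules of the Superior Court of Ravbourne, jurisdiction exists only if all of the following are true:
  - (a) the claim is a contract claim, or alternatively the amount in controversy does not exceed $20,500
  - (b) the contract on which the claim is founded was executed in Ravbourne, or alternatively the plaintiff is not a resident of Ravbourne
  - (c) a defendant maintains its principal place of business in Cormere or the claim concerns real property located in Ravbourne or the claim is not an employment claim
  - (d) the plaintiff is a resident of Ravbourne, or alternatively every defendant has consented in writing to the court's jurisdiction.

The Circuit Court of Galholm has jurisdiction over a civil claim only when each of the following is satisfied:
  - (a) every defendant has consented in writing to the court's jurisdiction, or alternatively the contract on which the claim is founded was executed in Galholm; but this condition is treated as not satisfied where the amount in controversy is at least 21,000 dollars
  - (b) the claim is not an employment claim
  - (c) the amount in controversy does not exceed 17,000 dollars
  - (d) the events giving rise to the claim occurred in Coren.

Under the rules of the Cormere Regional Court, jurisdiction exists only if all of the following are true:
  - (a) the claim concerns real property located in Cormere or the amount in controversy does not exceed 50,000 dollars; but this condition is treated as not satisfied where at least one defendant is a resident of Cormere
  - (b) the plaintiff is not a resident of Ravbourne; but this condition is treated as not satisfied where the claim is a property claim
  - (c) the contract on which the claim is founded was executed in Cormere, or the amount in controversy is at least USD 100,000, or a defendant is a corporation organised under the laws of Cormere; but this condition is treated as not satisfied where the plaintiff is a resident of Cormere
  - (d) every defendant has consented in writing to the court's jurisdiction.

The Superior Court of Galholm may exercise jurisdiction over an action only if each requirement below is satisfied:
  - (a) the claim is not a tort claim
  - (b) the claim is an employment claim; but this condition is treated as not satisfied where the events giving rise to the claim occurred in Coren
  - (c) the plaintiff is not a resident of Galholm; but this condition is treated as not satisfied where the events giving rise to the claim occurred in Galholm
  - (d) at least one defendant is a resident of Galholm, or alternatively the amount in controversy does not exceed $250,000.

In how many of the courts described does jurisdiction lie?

1

The Superior Court of Ravbourne:
  (a) The amount in controversy is 18,700 dollars, within the USD 20,500 ceiling — that alternative is enough. Condition met.
  (b) The plaintiff resides in Galholm, which is not Ravbourne — that alternative is enough. Met.
  (c) Sorensen Holdings has its principal place of business in Cormere, so one alternative holds. Satisfied.
  (d) Every defendant has filed written consent, which satisfies one of the alternatives. Satisfied.
  → Jurisdiction lies.
The Circuit Court of Galholm:
  (a) Every defendant has filed written consent, so this disjunct is met. The exception is not triggered, since the amount in controversy is $18,700, below the USD 21,000 floor. Satisfied.
  (b) The claim is a property claim, not an employment claim. Met.
  (c) The amount in controversy is 18,700 dollars, above the 17,000 dollars ceiling. Condition not met.
  (d) The operative events occurred in Cormere, not Coren. Not met.
  → No jurisdiction.
The Cormere Regional Court:
  (a) The property lies in Cormere, so one alternative holds. But Sorensen Holdings resides in Cormere, triggering the carve-out and defeating this condition. Condition not met.
  (b) The plaintiff resides in Galholm, which is not Ravbourne. But the carve-out bites: the claim is a property claim. Condition not met.
  (c) No contract (and hence no place of execution) is alleged; the amount in controversy is $18,700, below the $100,000 floor; the corporate defendant(s) are organised in Coren, not Cormere — none of the alternatives is met. Not satisfied.
  (d) Every defendant has filed written consent. Satisfied.
  → At least one condition fails; no jurisdiction.
The Superior Court of Galholm:
  (a) The claim is a property claim, not a tort claim. Met.
  (b) The claim is a property claim, not an employment claim. Fails.
  (c) The plaintiff resides in Galholm. Condition not met.
  (d) Halle Lindqvist resides in Galholm, so one alternative holds. Satisfied.
  → The court lacks jurisdiction.
Courts with jurisdiction: the Superior Court of Ravbourne — 1 in total.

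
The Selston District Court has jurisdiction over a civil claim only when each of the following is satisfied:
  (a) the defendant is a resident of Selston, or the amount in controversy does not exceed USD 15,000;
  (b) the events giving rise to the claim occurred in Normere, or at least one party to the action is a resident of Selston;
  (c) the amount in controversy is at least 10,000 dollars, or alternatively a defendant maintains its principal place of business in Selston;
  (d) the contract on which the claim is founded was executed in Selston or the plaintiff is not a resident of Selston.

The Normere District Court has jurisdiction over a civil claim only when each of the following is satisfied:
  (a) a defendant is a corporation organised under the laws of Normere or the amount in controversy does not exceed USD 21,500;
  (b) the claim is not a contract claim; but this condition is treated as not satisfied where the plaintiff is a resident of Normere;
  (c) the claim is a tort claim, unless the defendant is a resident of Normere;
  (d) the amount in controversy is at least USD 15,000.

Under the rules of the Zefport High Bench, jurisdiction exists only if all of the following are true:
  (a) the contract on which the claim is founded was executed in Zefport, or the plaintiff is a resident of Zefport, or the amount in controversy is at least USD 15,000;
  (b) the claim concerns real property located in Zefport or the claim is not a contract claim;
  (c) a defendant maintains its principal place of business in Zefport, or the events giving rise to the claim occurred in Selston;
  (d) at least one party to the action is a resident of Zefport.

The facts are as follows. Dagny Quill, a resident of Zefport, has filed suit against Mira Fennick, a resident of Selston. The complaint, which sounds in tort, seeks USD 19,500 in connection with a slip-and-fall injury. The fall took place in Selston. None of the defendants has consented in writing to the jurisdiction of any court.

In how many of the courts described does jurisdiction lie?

The Selston District Court:
  (a) The defendant resides in Selston, so one alternative holds. Satisfied.
  (b) Mira Fennick resides in Selston, so this disjunct is met. Condition met.
  (c) The amount in controversy is 19,500 dollars, which meets the USD 10,000 floor, so this disjunct is met. Satisfied.
  (d) The plaintiff resides in Zefport, which is not Selston, so this disjunct is met. Met.
  → The court has jurisdiction.
The Normere District Court:
  (a) The amount in controversy is USD 19,500, within the 21,500 dollars ceiling, which satisfies one of the alternatives. Met.
  (b) The claim is a tort claim, not a contract claim. The carve-out does not apply: the plaintiff resides in Zefport, not Normere. Satisfied.
  (c) The claim is a tort claim. Met.
  (d) The amount in controversy is USD 19,500, which meets the USD 15,000 floor. Satisfied.
  → Every requirement is satisfied — jurisdiction.
The Zefport High Bench:
  (a) The plaintiff resides in Zefport, so one alternative holds. Satisfied.
  (b) The claim is a tort claim, not a contract claim — that alternative is enough. Met.
  (c) The operative events occurred in Selston, which satisfies one of the alternatives. Satisfied.
  (d) Dagny Quill resides in Zefport. Met.
  → The court has jurisdiction.
Courts with jurisdiction: the Selston District Court, the Normere District Court, the Zefport High Bench — 3 in total.

3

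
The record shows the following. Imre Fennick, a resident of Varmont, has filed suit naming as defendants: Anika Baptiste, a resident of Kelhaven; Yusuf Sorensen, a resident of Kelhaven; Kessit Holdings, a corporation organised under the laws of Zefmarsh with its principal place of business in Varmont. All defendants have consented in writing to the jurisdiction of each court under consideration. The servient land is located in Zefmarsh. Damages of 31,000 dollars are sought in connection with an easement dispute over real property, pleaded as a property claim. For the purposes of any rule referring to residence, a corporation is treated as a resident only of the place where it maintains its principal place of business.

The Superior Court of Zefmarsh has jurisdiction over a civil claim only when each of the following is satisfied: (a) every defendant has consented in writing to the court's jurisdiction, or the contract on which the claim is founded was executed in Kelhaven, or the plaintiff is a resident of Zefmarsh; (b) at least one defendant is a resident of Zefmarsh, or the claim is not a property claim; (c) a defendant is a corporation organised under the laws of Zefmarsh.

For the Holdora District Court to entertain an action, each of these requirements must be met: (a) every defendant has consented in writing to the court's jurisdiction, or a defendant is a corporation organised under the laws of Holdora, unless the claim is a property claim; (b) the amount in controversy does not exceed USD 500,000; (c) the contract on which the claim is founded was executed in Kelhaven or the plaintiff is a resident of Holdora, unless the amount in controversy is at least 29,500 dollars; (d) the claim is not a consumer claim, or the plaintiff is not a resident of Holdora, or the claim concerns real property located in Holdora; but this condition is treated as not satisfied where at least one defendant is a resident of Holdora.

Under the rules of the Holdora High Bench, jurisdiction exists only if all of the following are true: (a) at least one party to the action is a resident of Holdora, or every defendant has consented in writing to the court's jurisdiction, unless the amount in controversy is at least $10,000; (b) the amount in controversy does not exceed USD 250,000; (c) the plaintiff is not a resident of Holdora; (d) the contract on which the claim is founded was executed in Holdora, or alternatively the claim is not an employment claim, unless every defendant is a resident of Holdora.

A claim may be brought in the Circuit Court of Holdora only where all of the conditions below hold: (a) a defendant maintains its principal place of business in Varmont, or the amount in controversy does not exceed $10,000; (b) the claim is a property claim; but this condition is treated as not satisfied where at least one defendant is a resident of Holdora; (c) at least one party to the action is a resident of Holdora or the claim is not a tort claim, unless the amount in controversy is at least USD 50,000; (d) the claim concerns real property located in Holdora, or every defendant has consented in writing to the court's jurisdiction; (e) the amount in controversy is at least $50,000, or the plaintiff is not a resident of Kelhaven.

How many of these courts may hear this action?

3

The Superior Court of Zefmarsh:
  (a) Every defendant has filed written consent, which satisfies one of the alternatives. Met.
  (b) No defendant resides in Zefmarsh (they reside in Kelhaven, Kelhaven, Varmont); the claim is a property claim — none of the alternatives is met. Condition not met.
  (c) Kessit Holdings is organised under the laws of Zefmarsh. Met.
  → Not every requirement is met — no jurisdiction.
The Holdora District Court:
  (a) Every defendant has filed written consent, so this disjunct is met. Satisfied.
  (b) The amount in controversy is $31,000, within the USD 500,000 ceiling. Met.
  (c) No contract (and hence no place of execution) is alleged; the plaintiff resides in Varmont, not Holdora — every alternative fails. The proviso rescues it, though: the amount in controversy is 31,000 dollars, which meets the 29,500 dollars floor. Condition met.
  (d) The claim is a property claim, not a consumer claim, so this disjunct is met. And the carve-out is inapplicable — no defendant resides in Holdora (they reside in Kelhaven, Kelhaven, Varmont). Met.
  → Jurisdiction lies.
The Holdora High Bench:
  (a) Every defendant has filed written consent, which satisfies one of the alternatives. Satisfied.
  (b) The amount in controversy is 31,000 dollars, within the 250,000 dollars ceiling. Condition met.
  (c) The plaintiff resides in Varmont, which is not Holdora. Satisfied.
  (d) The claim is a property claim, not an employment claim, so this disjunct is met. Condition met.
  → Every requirement is satisfied — jurisdiction.
The Circuit Court of Holdora:
  (a) Kessit Holdings has its principal place of business in Varmont, so one alternative holds. Met.
  (b) The claim is a property claim. The carve-out does not apply: no defendant resides in Holdora (they reside in Kelhaven, Kelhaven, Varmont). Condition met.
  (c) The claim is a property claim, not a tort claim, so this disjunct is met. Met.
  (d) Every defendant has filed written consent, so one alternative holds. Met.
  (e) The plaintiff resides in Varmont, which is not Kelhaven — that alternative is enough. Condition met.
  → Every requirement is satisfied — jurisdiction.
Courts with jurisdiction: the Holdora District Court, the Holdora High Bench, the Circuit Court of Holdora — 3 in total.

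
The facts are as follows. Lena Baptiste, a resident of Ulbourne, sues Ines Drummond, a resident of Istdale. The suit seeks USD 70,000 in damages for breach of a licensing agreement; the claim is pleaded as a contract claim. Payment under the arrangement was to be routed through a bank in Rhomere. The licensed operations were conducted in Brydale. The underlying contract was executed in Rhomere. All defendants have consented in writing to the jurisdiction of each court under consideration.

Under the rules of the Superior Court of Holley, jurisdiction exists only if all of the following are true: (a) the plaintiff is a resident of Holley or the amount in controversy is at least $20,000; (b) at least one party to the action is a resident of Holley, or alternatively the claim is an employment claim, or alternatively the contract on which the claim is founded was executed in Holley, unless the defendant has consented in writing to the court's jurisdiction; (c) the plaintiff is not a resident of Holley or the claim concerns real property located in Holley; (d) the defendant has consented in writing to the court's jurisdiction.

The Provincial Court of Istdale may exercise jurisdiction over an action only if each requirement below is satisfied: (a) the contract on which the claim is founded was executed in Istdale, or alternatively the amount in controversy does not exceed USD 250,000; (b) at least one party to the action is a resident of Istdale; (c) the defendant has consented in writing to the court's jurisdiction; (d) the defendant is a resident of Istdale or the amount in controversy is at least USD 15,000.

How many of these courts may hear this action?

The Superior Court of Holley:
  (a) The amount in controversy is 70,000 dollars, which meets the 20,000 dollars floor, so this disjunct is met. Condition met.
  (b) No party resides in Holley; the claim is a contract claim, not an employment claim; the contract was executed in Rhomere, not Holley — none of the alternatives is met. However, every defendant has filed written consent, so the 'unless' proviso supplies this condition. Satisfied.
  (c) The plaintiff resides in Ulbourne, which is not Holley, so one alternative holds. Met.
  (d) Every defendant has filed written consent. Condition met.
  → All conditions met; jurisdiction exists.
The Provincial Court of Istdale:
  (a) The amount in controversy is USD 70,000, within the $250,000 ceiling — that alternative is enough. Satisfied.
  (b) Ines Drummond resides in Istdale. Satisfied.
  (c) Every defendant has filed written consent. Satisfied.
  (d) The defendant resides in Istdale — that alternative is enough. Satisfied.
  → Jurisdiction lies.
Courts with jurisdiction: the Superior Court of Holley, the Provincial Court of Istdale — 2 in total.

2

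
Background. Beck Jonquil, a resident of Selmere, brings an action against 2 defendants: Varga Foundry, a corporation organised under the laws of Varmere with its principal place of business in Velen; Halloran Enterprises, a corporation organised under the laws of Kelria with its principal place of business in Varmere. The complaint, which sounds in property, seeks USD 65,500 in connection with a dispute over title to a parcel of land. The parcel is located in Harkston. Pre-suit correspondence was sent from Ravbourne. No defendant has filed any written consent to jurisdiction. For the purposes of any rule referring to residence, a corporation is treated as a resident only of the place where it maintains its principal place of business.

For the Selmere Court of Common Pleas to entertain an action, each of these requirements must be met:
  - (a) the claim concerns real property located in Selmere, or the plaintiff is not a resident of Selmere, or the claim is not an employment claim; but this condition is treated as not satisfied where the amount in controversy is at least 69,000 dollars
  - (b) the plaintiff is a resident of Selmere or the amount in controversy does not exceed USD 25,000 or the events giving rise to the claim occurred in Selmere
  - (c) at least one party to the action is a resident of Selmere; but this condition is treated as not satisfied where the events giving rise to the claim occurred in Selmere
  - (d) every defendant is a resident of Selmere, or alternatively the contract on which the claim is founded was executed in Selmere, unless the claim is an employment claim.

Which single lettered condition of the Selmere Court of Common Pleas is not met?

The Selmere Court of Common Pleas:
  (a) The claim is a property claim, not an employment claim, so one alternative holds. And the carve-out is inapplicable — the amount in controversy is $65,500, below the 69,000 dollars floor. Condition met.
  (b) The plaintiff resides in Selmere, so this disjunct is met. Condition met.
  (c) Beck Jonquil resides in Selmere. And the carve-out is inapplicable — the operative events occurred in Harkston, not Selmere. Condition met.
  (d) The defendants reside as follows — Varga Foundry in Velen, Halloran Enterprises in Varmere — not all in Selmere; no contract (and hence no place of execution) is alleged — no alternative holds. The proviso offers no rescue either, since the claim is a property claim, not an employment claim. Not satisfied.
Only condition (d) fails.

(d)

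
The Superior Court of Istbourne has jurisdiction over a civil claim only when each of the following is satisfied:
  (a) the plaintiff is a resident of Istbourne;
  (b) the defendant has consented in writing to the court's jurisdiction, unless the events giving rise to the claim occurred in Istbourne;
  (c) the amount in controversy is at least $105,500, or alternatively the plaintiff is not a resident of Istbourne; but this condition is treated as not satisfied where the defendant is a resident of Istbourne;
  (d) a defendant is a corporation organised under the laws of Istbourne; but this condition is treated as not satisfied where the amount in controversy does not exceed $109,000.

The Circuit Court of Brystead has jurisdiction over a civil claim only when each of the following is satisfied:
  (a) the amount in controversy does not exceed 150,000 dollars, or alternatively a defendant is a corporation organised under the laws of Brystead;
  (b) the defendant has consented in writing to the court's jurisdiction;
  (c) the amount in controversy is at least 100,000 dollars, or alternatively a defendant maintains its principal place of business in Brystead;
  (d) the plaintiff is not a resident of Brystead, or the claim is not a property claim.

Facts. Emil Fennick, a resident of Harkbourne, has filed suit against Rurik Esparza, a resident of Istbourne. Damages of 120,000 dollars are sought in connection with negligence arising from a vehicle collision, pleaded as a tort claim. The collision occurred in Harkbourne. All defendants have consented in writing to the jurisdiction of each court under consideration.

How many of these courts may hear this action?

1

The Superior Court of Istbourne:
  (a) The plaintiff resides in Harkbourne, not Istbourne. Not satisfied.
  (b) Every defendant has filed written consent. Satisfied.
  (c) The amount in controversy is 120,000 dollars, which meets the 105,500 dollars floor — that alternative is enough. However, the defendant resides in Istbourne, which falls within the stated exception and so defeats the condition. Fails.
  (d) No defendant is a corporation. Not met.
  → The court lacks jurisdiction.
The Circuit Court of Brystead:
  (a) The amount in controversy is 120,000 dollars, within the $150,000 ceiling, which satisfies one of the alternatives. Satisfied.
  (b) Every defendant has filed written consent. Satisfied.
  (c) The amount in controversy is 120,000 dollars, which meets the 100,000 dollars floor — that alternative is enough. Met.
  (d) The plaintiff resides in Harkbourne, which is not Brystead, so this disjunct is met. Condition met.
  → The court has jurisdiction.
Courts with jurisdiction: the Circuit Court of Brystead — 1 in total.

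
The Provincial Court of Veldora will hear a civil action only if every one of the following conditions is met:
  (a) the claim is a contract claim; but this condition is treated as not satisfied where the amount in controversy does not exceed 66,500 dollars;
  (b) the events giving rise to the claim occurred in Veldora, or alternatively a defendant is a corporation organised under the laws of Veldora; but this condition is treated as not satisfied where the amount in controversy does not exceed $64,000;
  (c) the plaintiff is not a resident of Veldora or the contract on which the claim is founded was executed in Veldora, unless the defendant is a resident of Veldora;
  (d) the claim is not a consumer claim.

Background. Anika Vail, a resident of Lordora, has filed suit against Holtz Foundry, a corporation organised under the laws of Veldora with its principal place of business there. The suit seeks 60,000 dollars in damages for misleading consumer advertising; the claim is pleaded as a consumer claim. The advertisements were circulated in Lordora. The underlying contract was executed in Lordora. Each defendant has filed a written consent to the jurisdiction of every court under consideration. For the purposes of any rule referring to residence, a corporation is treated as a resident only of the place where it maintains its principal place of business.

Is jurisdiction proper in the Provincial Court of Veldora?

The Provincial Court of Veldora:
  (a) The claim is a consumer claim, not a contract claim. Condition not met.
  (b) Holtz Foundry is organised under the laws of Veldora, so this disjunct is met. However, the amount in controversy is USD 60,000, within the USD 64,000 ceiling, which falls within the stated exception and so defeats the condition. Not met.
  (c) The plaintiff resides in Lordora, which is not Veldora, so this disjunct is met. Satisfied.
  (d) The claim is a consumer claim. Not met.
  → Not every requirement is met — no jurisdiction.

No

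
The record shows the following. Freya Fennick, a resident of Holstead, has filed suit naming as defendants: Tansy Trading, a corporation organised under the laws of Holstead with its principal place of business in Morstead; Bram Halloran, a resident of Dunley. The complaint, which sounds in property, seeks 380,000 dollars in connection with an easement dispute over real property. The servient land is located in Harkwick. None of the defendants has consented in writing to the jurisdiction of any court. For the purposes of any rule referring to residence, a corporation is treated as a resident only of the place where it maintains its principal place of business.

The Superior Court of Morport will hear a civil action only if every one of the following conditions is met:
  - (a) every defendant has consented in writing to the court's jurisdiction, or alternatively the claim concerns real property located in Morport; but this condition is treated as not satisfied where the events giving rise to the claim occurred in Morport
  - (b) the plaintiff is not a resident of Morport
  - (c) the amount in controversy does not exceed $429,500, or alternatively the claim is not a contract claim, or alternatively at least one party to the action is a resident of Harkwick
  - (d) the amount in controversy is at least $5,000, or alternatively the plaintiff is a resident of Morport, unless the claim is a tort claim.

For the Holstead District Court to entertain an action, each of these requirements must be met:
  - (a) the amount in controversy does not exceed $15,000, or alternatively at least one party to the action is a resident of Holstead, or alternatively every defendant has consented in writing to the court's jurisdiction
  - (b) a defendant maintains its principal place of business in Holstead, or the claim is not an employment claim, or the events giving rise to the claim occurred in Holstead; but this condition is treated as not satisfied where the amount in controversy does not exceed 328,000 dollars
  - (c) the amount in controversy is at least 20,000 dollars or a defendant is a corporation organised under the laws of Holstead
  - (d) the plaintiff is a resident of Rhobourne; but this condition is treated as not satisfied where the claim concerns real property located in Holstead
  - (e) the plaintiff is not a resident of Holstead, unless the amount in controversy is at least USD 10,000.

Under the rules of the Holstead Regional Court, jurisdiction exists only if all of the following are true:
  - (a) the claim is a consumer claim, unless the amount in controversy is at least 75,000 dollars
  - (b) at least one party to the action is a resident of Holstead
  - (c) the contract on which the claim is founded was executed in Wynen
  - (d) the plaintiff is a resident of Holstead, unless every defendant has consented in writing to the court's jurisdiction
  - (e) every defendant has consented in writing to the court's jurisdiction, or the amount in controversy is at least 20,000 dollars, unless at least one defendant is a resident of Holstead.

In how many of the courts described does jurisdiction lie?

The Superior Court of Morport:
  (a) No such written consent has been filed; the property lies in Harkwick, not Morport — no alternative holds. Not met.
  (b) The plaintiff resides in Holstead, which is not Morport. Met.
  (c) The amount in controversy is USD 380,000, within the 429,500 dollars ceiling, which satisfies one of the alternatives. Satisfied.
  (d) The amount in controversy is $380,000, which meets the 5,000 dollars floor, which satisfies one of the alternatives. Satisfied.
  → No jurisdiction.
The Holstead District Court:
  (a) Freya Fennick resides in Holstead, so one alternative holds. Condition met.
  (b) The claim is a property claim, not an employment claim, which satisfies one of the alternatives. The exception is not triggered, since the amount in controversy is USD 380,000, above the 328,000 dollars ceiling. Condition met.
  (c) The amount in controversy is 380,000 dollars, which meets the 20,000 dollars floor, which satisfies one of the alternatives. Condition met.
  (d) The plaintiff resides in Holstead, not Rhobourne. Fails.
  (e) The plaintiff resides in Holstead. But the amount in controversy is USD 380,000, which meets the $10,000 floor, and the 'unless' clause therefore excuses the requirement. Met.
  → At least one condition fails; no jurisdiction.
The Holstead Regional Court:
  (a) The claim is a property claim, not a consumer claim. But the amount in controversy is USD 380,000, which meets the USD 75,000 floor, and the 'unless' clause therefore excuses the requirement. Condition met.
  (b) Freya Fennick resides in Holstead. Condition met.
  (c) No contract (and hence no place of execution) is alleged. Not met.
  (d) The plaintiff resides in Holstead. Met.
  (e) The amount in controversy is $380,000, which meets the 20,000 dollars floor — that alternative is enough. Condition met.
  → The court lacks jurisdiction.
No court satisfies all of its conditions.

0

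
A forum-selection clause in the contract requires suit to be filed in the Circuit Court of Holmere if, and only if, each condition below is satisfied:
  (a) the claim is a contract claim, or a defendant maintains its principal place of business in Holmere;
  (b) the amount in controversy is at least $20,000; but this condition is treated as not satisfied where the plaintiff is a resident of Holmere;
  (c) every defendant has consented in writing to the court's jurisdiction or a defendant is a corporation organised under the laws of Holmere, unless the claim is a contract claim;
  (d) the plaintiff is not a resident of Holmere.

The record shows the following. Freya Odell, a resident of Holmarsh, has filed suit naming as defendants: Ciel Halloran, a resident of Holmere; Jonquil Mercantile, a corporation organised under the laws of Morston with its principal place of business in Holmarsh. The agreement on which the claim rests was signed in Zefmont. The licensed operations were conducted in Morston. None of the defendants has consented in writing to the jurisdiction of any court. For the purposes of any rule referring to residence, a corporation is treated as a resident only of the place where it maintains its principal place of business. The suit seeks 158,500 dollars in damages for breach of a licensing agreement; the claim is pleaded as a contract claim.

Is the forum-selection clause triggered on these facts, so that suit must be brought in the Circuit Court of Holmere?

The Circuit Court of Holmere:
  (a) The claim is a contract claim, so one alternative holds. Met.
  (b) The amount in controversy is USD 158,500, which meets the USD 20,000 floor. The carve-out does not apply: the plaintiff resides in Holmarsh, not Holmere. Met.
  (c) No such written consent has been filed; the corporate defendant(s) are organised in Morston, not Holmere — no alternative holds. But the claim is a contract claim, and the 'unless' clause therefore excuses the requirement. Satisfied.
  (d) The plaintiff resides in Holmarsh, which is not Holmere. Satisfied.
  → The clause applies.

Yes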